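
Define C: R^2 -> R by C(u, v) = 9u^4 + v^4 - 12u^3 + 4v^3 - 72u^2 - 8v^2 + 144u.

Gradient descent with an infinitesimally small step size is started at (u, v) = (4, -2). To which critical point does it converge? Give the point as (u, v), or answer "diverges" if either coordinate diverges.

C is separable, so gradient descent decouples: u follows -∂C/∂u, v follows -∂C/∂v.
∂C/∂u = 36(u - 2)(u - 1)(u + 2); at u=4 this is 1296, so u decreases.
∂C/∂v = 4v(v - 1)(v + 4); at v=-2 this is 48, so v decreases.
u converges to its nearest critical value 2 (a local min of the u-part); v converges to -4. The iterate converges to (2, -4).

(2, -4)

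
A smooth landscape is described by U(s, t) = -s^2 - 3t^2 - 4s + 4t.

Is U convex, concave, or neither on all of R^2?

concave

U is quadratic, so its Hessian is the constant matrix H = [[-2, 0], [0, -6]].
det(H) = 12, tr(H) = -8.
det(H) > 0 and tr(H) < 0, so H is negative definite everywhere: concave.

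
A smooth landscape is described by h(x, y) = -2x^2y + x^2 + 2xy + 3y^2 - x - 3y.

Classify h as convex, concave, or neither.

The term -2x^2y is cubic, so the Hessian is not constant.
∂²h/∂x² = -4y + 2, which takes both signs as y varies (negative for sufficiently large y). A diagonal entry of the Hessian changing sign means the Hessian is neither positive- nor negative-semidefinite on all of R^2.

neither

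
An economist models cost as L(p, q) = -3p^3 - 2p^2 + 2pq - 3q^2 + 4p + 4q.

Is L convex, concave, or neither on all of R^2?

The term -3p^3 is cubic, so the Hessian is not constant.
∂²L/∂p² = -18p - 4, which takes both signs as p varies (negative for sufficiently large p). A diagonal entry of the Hessian changing sign means the Hessian is neither positive- nor negative-semidefinite on all of R^2.

neither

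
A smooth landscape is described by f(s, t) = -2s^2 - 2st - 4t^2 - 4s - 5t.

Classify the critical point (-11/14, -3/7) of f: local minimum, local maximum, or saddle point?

The Hessian of f is constant: H = [[-4, -2], [-2, -8]].
det(H) = (-4)·(-8) − (-2)² = 28.
det(H) > 0 and tr(H) = -12 < 0, so H is negative definite and the point is a local maximum.

local maximum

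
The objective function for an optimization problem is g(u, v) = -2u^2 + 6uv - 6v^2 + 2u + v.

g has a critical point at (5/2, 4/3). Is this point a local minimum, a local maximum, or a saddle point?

The Hessian of g is constant: H = [[-4, 6], [6, -12]].
det(H) = (-4)·(-12) − 6² = 12.
det(H) > 0 and tr(H) = -16 < 0, so H is negative definite and the point is a local maximum.

local maximum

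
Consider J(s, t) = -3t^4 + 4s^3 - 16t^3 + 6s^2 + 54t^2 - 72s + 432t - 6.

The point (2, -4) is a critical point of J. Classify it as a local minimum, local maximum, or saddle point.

saddle point

The mixed partial ∂²J/∂s∂t is 0, so the Hessian at any point is diag(J_ss, J_tt) = diag(12(2s + 1), 12(-3t^2 - 8t + 9)).
At (2, -4): H = diag(60, -84).
The eigenvalues have opposite signs, so H is indefinite: a saddle point.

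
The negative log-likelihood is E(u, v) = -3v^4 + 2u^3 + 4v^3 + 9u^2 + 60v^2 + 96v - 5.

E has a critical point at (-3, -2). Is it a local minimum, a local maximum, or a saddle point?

local maximum

The mixed partial ∂²E/∂u∂v is 0, so the Hessian at any point is diag(E_uu, E_vv) = diag(6(2u + 3), 12(-3v^2 + 2v + 10)).
At (-3, -2): H = diag(-18, -72).
Both eigenvalues are negative, so H is negative definite: a local maximum.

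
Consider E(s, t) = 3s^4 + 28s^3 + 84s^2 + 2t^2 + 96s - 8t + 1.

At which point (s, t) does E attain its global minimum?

E(s,t) separates as P(s) + Q(t) + 1, so its minimum is min P + min Q + 1.
P'(s) = 12(s + 1)(s + 2)(s + 4) vanishes at s ∈ {-4, -2, -1}; Q'(t) = 4(t - 2) vanishes at t ∈ {2}.
Local minima of P (where P''>0): P(-4)=-64, P(-1)=-37. Local minima of Q: Q(2)=-8.
So the global minimum of E is P(-4) + Q(2) + 1 = -64 − 8 + 1 = -71, attained at (-4, 2).

(-4, 2)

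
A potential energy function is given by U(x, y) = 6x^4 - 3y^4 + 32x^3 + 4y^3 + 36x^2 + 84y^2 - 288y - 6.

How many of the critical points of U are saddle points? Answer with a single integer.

U separates as a function of x plus a function of y, so ∇U=0 decouples.
∂U/∂x = 24x(x + 1)(x + 3) = 0 at x ∈ {-3, -1, 0}; ∂U/∂y = -12(y - 3)(y - 2)(y + 4) = 0 at y ∈ {-4, 2, 3}.
The Hessian is diagonal: diag(U_xx, U_yy). Second derivatives: U_xx(-3)=144, U_xx(-1)=-48, U_xx(0)=72; U_yy(-4)=-504, U_yy(2)=72, U_yy(3)=-84.
Saddle points occur where the two diagonal entries have opposite signs: (-3, -4), (-3, 3), (-1, 2), (0, -4), (0, 3). Count: 5.

5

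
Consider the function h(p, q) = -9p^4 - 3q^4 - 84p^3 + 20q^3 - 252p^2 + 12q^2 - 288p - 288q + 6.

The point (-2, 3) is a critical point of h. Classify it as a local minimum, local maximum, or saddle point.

The mixed partial ∂²h/∂p∂q is 0, so the Hessian at any point is diag(h_pp, h_qq) = diag(-36(3p^2 + 14p + 14), 12(-3q^2 + 10q + 2)).
At (-2, 3): H = diag(72, 60).
Both eigenvalues are positive, so H is positive definite: a local minimum.

local minimum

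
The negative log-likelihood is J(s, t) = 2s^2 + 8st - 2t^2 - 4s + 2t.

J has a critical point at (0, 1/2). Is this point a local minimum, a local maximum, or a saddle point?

The Hessian of J is constant: H = [[4, 8], [8, -4]].
det(H) = 4·(-4) − 8² = -80.
Since det(H) < 0, H is indefinite and the critical point is a saddle point.

saddle point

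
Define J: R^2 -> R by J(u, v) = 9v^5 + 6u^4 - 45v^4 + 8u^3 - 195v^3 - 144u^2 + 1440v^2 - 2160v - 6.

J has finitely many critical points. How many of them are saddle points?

J separates as a function of u plus a function of v, so ∇J=0 decouples.
∂J/∂u = 24u(u - 3)(u + 4) = 0 at u ∈ {-4, 0, 3}; ∂J/∂v = 45(v - 4)(v - 3)(v - 1)(v + 4) = 0 at v ∈ {-4, 1, 3, 4}.
The Hessian is diagonal: diag(J_uu, J_vv). Second derivatives: J_uu(-4)=672, J_uu(0)=-288, J_uu(3)=504; J_vv(-4)=-12600, J_vv(1)=1350, J_vv(3)=-630, J_vv(4)=1080.
Saddle points occur where the two diagonal entries have opposite signs: (-4, -4), (-4, 3), (0, 1), (0, 4), (3, -4), (3, 3). Count: 6.

6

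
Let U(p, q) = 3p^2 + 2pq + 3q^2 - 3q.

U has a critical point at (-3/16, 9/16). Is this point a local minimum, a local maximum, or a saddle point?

local minimum

The Hessian of U is constant: H = [[6, 2], [2, 6]].
det(H) = 6·6 − 2² = 32.
det(H) > 0 and tr(H) = 12 > 0, so H is positive definite and the point is a local minimum.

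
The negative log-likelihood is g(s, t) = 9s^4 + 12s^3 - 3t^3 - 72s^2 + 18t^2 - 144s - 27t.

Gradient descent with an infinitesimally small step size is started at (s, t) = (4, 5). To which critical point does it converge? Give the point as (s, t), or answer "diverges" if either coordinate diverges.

diverges

g is separable, so gradient descent decouples: s follows -∂g/∂s, t follows -∂g/∂t.
∂g/∂s = 36(s - 2)(s + 1)(s + 2); at s=4 this is 2160, so s decreases.
∂g/∂t = -9(t - 3)(t - 1); at t=5 this is -72, so t increases.
The t-coordinate has no critical point in that direction and runs off to infinity.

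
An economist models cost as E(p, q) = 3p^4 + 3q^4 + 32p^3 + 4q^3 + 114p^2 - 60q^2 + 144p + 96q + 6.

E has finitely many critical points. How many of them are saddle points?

E separates as a function of p plus a function of q, so ∇E=0 decouples.
∂E/∂p = 12(p + 1)(p + 3)(p + 4) = 0 at p ∈ {-4, -3, -1}; ∂E/∂q = 12(q - 2)(q - 1)(q + 4) = 0 at q ∈ {-4, 1, 2}.
The Hessian is diagonal: diag(E_pp, E_qq). Second derivatives: E_pp(-4)=36, E_pp(-3)=-24, E_pp(-1)=72; E_qq(-4)=360, E_qq(1)=-60, E_qq(2)=72.
Saddle points occur where the two diagonal entries have opposite signs: (-4, 1), (-3, -4), (-3, 2), (-1, 1). Count: 4.

4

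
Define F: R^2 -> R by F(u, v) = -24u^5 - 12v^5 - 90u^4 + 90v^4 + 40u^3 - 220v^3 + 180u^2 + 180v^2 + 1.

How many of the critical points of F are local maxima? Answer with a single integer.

F separates as a function of u plus a function of v, so ∇F=0 decouples.
∂F/∂u = -120u(u - 1)(u + 1)(u + 3) = 0 at u ∈ {-3, -1, 0, 1}; ∂F/∂v = -60v(v - 3)(v - 2)(v - 1) = 0 at v ∈ {0, 1, 2, 3}.
The Hessian is diagonal: diag(F_uu, F_vv). Second derivatives: F_uu(-3)=2880, F_uu(-1)=-480, F_uu(0)=360, F_uu(1)=-960; F_vv(0)=360, F_vv(1)=-120, F_vv(2)=120, F_vv(3)=-360.
Local maxima occur where both diagonal entries negative: (-1, 1), (-1, 3), (1, 1), (1, 3). Count: 4.

4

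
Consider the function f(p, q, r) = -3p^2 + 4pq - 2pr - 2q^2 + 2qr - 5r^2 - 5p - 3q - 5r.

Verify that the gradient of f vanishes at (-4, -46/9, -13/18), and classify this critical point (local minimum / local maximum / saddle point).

∇f = (-6p + 4q - 2r - 5, 4p - 4q + 2r - 3, -2p + 2q - 10r - 5); substituting (-4, -46/9, -13/18) gives ∇f = (0, 0, 0), so (-4, -46/9, -13/18) is indeed a critical point.
The Hessian is constant: H = [[-6, 4, -2], [4, -4, 2], [-2, 2, -10]].
Leading principal minors: Δ₁ = -6, Δ₂ = 8, Δ₃ = -72.
The minors alternate sign starting negative (−, +, −), so H is negative definite: a local maximum.

local maximum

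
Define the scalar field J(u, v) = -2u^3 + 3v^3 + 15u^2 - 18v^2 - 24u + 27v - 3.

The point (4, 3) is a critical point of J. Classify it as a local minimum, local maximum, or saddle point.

saddle point

The mixed partial ∂²J/∂u∂v is 0, so the Hessian at any point is diag(J_uu, J_vv) = diag(6(-2u + 5), 18(v - 2)).
At (4, 3): H = diag(-18, 18).
The eigenvalues have opposite signs, so H is indefinite: a saddle point.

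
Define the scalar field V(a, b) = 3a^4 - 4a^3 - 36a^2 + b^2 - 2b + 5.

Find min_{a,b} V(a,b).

V(a,b) separates as P(a) + Q(b) + 5, so its minimum is min P + min Q + 5.
P'(a) = 12a(a - 3)(a + 2) vanishes at a ∈ {-2, 0, 3}; Q'(b) = 2b - 2 vanishes at b ∈ {1}.
Local minima of P (where P''>0): P(-2)=-64, P(3)=-189. Local minima of Q: Q(1)=-1.
So the global minimum of V is P(3) + Q(1) + 5 = -189 − 1 + 5 = -185, attained at (3, 1).

-185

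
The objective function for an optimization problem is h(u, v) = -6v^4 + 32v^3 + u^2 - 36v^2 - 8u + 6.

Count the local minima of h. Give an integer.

h separates as a function of u plus a function of v, so ∇h=0 decouples.
∂h/∂u = 2(u - 4) = 0 at u ∈ {4}; ∂h/∂v = -24v(v - 3)(v - 1) = 0 at v ∈ {0, 1, 3}.
The Hessian is diagonal: diag(h_uu, h_vv). Second derivatives: h_uu(4)=2; h_vv(0)=-72, h_vv(1)=48, h_vv(3)=-144.
Local minima occur where both diagonal entries positive: (4, 1). Count: 1.

1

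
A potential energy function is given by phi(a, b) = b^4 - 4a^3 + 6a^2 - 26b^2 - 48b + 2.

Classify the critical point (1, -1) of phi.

local maximum

The mixed partial ∂²phi/∂a∂b is 0, so the Hessian at any point is diag(phi_aa, phi_bb) = diag(12(-2a + 1), 4(3b^2 - 13)).
At (1, -1): H = diag(-12, -40).
Both eigenvalues are negative, so H is negative definite: a local maximum.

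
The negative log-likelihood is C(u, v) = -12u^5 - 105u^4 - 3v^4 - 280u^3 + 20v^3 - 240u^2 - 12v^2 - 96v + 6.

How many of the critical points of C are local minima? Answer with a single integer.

C separates as a function of u plus a function of v, so ∇C=0 decouples.
∂C/∂u = -60u(u + 1)(u + 2)(u + 4) = 0 at u ∈ {-4, -2, -1, 0}; ∂C/∂v = -12(v - 4)(v - 2)(v + 1) = 0 at v ∈ {-1, 2, 4}.
The Hessian is diagonal: diag(C_uu, C_vv). Second derivatives: C_uu(-4)=1440, C_uu(-2)=-240, C_uu(-1)=180, C_uu(0)=-480; C_vv(-1)=-180, C_vv(2)=72, C_vv(4)=-120.
Local minima occur where both diagonal entries positive: (-4, 2), (-1, 2). Count: 2.

2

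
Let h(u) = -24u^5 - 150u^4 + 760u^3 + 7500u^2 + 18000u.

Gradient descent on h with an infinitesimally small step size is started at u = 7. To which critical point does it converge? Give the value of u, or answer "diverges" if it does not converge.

diverges

h'(u) = -120(u - 5)(u + 2)(u + 3)(u + 5), so h'(7) = -259200.
Gradient descent moves in the -h' direction, i.e. u is increasing.
There is no critical point above u=7, and h' keeps the same sign, so the iterate runs off to +∞.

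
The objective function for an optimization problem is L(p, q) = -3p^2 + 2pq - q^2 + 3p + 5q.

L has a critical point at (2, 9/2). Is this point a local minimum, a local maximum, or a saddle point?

The Hessian of L is constant: H = [[-6, 2], [2, -2]].
det(H) = (-6)·(-2) − 2² = 8.
det(H) > 0 and tr(H) = -8 < 0, so H is negative definite and the point is a local maximum.

local maximum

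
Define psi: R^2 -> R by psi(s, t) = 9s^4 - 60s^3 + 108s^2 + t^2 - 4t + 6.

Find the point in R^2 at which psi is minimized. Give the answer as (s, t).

psi(s,t) separates as P(s) + Q(t) + 6, so its minimum is min P + min Q + 6.
P'(s) = 36s(s - 3)(s - 2) vanishes at s ∈ {0, 2, 3}; Q'(t) = 2(t - 2) vanishes at t ∈ {2}.
Local minima of P (where P''>0): P(0)=0, P(3)=81. Local minima of Q: Q(2)=-4.
So the global minimum of psi is P(0) + Q(2) + 6 = 0 − 4 + 6 = 2, attained at (0, 2).

(0, 2)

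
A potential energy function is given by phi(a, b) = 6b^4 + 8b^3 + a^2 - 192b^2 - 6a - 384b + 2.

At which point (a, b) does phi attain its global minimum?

(3, 4)

phi(a,b) separates as P(a) + Q(b) + 2, so its minimum is min P + min Q + 2.
P'(a) = 2a - 6 vanishes at a ∈ {3}; Q'(b) = 24(b - 4)(b + 1)(b + 4) vanishes at b ∈ {-4, -1, 4}.
Local minima of P (where P''>0): P(3)=-9. Local minima of Q: Q(-4)=-512, Q(4)=-2560.
So the global minimum of phi is P(3) + Q(4) + 2 = -9 − 2560 + 2 = -2567, attained at (3, 4).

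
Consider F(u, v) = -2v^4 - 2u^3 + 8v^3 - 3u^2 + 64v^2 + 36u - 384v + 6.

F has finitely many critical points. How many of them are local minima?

F separates as a function of u plus a function of v, so ∇F=0 decouples.
∂F/∂u = -6(u - 2)(u + 3) = 0 at u ∈ {-3, 2}; ∂F/∂v = -8(v - 4)(v - 3)(v + 4) = 0 at v ∈ {-4, 3, 4}.
The Hessian is diagonal: diag(F_uu, F_vv). Second derivatives: F_uu(-3)=30, F_uu(2)=-30; F_vv(-4)=-448, F_vv(3)=56, F_vv(4)=-64.
Local minima occur where both diagonal entries positive: (-3, 3). Count: 1.

1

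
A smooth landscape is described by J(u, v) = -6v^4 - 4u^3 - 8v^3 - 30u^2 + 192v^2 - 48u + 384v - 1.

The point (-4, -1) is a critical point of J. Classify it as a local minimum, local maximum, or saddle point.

The mixed partial ∂²J/∂u∂v is 0, so the Hessian at any point is diag(J_uu, J_vv) = diag(-12(2u + 5), 24(-3v^2 - 2v + 16)).
At (-4, -1): H = diag(36, 360).
Both eigenvalues are positive, so H is positive definite: a local minimum.

local minimum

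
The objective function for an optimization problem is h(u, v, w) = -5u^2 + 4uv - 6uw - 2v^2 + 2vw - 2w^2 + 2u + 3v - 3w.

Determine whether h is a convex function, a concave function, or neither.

h is quadratic, so its Hessian is the constant matrix H = [[-10, 4, -6], [4, -4, 2], [-6, 2, -4]].
Leading principal minors: -10, 24, -8.
Signs alternate −, +, − ⇒ H ≺ 0 ⇒ concave.

concave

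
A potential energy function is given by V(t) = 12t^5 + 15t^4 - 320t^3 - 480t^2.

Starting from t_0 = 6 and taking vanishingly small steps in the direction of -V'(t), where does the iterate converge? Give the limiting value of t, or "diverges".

V'(t) = 60t(t - 4)(t + 1)(t + 4), so V'(6) = 50400.
Gradient descent moves in the -V' direction, i.e. t is decreasing.
The nearest critical point in that direction is t = 4, where V'' = 9600 > 0 (a local minimum). The iterate converges there.

4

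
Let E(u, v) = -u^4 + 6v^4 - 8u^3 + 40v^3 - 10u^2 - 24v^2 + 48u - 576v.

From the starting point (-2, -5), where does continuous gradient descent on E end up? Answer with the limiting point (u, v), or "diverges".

(-3, -4)

E is separable, so gradient descent decouples: u follows -∂E/∂u, v follows -∂E/∂v.
∂E/∂u = -4(u - 1)(u + 3)(u + 4); at u=-2 this is 24, so u decreases.
∂E/∂v = 24(v - 2)(v + 3)(v + 4); at v=-5 this is -336, so v increases.
u converges to its nearest critical value -3 (a local min of the u-part); v converges to -4. The iterate converges to (-3, -4).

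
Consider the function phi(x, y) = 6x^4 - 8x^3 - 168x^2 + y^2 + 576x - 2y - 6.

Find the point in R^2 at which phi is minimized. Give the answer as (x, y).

(-4, 1)

phi(x,y) separates as P(x) + Q(y) − 6, so its minimum is min P + min Q − 6.
P'(x) = 24(x - 3)(x - 2)(x + 4) vanishes at x ∈ {-4, 2, 3}; Q'(y) = 2y - 2 vanishes at y ∈ {1}.
Local minima of P (where P''>0): P(-4)=-2944, P(3)=486. Local minima of Q: Q(1)=-1.
So the global minimum of phi is P(-4) + Q(1) − 6 = -2944 − 1 − 6 = -2951, attained at (-4, 1).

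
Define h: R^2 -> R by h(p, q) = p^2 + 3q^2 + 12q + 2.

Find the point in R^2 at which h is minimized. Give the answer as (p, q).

h(p,q) separates as A(p) + B(q) + 2, so its minimum is min A + min B + 2.
A'(p) = 2p vanishes at p ∈ {0}; B'(q) = 6q + 12 vanishes at q ∈ {-2}.
Local minima of A (where A''>0): A(0)=0. Local minima of B: B(-2)=-12.
So the global minimum of h is A(0) + B(-2) + 2 = 0 − 12 + 2 = -10, attained at (0, -2).

(0, -2)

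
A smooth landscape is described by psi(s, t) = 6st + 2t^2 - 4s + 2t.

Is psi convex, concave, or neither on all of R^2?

neither

psi is quadratic, so its Hessian is the constant matrix H = [[0, 6], [6, 4]].
det(H) = -36, tr(H) = 4.
det(H) < 0, so H is indefinite: neither convex nor concave.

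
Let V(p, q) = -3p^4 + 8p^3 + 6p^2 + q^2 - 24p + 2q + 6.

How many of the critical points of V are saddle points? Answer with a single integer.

2

V separates as a function of p plus a function of q, so ∇V=0 decouples.
∂V/∂p = -12(p - 2)(p - 1)(p + 1) = 0 at p ∈ {-1, 1, 2}; ∂V/∂q = 2(q + 1) = 0 at q ∈ {-1}.
The Hessian is diagonal: diag(V_pp, V_qq). Second derivatives: V_pp(-1)=-72, V_pp(1)=24, V_pp(2)=-36; V_qq(-1)=2.
Saddle points occur where the two diagonal entries have opposite signs: (-1, -1), (2, -1). Count: 2.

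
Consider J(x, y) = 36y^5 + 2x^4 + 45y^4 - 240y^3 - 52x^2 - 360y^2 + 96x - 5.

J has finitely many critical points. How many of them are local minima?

4

J separates as a function of x plus a function of y, so ∇J=0 decouples.
∂J/∂x = 8(x - 3)(x - 1)(x + 4) = 0 at x ∈ {-4, 1, 3}; ∂J/∂y = 180y(y - 2)(y + 1)(y + 2) = 0 at y ∈ {-2, -1, 0, 2}.
The Hessian is diagonal: diag(J_xx, J_yy). Second derivatives: J_xx(-4)=280, J_xx(1)=-80, J_xx(3)=112; J_yy(-2)=-1440, J_yy(-1)=540, J_yy(0)=-720, J_yy(2)=4320.
Local minima occur where both diagonal entries positive: (-4, -1), (-4, 2), (3, -1), (3, 2). Count: 4.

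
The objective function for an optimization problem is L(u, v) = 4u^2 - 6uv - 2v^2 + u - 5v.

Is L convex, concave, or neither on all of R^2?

neither

L is quadratic, so its Hessian is the constant matrix H = [[8, -6], [-6, -4]].
det(H) = -68, tr(H) = 4.
det(H) < 0, so H is indefinite: neither convex nor concave.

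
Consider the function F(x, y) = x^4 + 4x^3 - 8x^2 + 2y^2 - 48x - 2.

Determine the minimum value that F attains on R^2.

-82

F(x,y) separates as P(x) + Q(y) − 2, so its minimum is min P + min Q − 2.
P'(x) = 4(x - 2)(x + 2)(x + 3) vanishes at x ∈ {-3, -2, 2}; Q'(y) = 4y vanishes at y ∈ {0}.
Local minima of P (where P''>0): P(-3)=45, P(2)=-80. Local minima of Q: Q(0)=0.
So the global minimum of F is P(2) + Q(0) − 2 = -80 + 0 − 2 = -82, attained at (2, 0).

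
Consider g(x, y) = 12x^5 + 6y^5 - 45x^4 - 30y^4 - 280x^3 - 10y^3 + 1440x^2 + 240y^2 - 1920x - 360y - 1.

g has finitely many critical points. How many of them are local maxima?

4

g separates as a function of x plus a function of y, so ∇g=0 decouples.
∂g/∂x = 60(x - 4)(x - 2)(x - 1)(x + 4) = 0 at x ∈ {-4, 1, 2, 4}; ∂g/∂y = 30(y - 3)(y - 2)(y - 1)(y + 2) = 0 at y ∈ {-2, 1, 2, 3}.
The Hessian is diagonal: diag(g_xx, g_yy). Second derivatives: g_xx(-4)=-14400, g_xx(1)=900, g_xx(2)=-720, g_xx(4)=2880; g_yy(-2)=-1800, g_yy(1)=180, g_yy(2)=-120, g_yy(3)=300.
Local maxima occur where both diagonal entries negative: (-4, -2), (-4, 2), (2, -2), (2, 2). Count: 4.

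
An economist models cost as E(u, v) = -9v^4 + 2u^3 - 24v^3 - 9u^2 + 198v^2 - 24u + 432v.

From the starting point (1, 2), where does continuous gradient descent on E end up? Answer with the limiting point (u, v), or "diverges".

E is separable, so gradient descent decouples: u follows -∂E/∂u, v follows -∂E/∂v.
∂E/∂u = 6(u - 4)(u + 1); at u=1 this is -36, so u increases.
∂E/∂v = -36(v - 3)(v + 1)(v + 4); at v=2 this is 648, so v decreases.
u converges to its nearest critical value 4 (a local min of the u-part); v converges to -1. The iterate converges to (4, -1).

(4, -1)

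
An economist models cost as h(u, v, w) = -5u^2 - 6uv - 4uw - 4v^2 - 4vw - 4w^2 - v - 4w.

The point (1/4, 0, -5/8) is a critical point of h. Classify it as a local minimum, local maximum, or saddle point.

The Hessian is constant: H = [[-10, -6, -4], [-6, -8, -4], [-4, -4, -8]].
Leading principal minors: Δ₁ = -10, Δ₂ = 44, Δ₃ = -256.
The minors alternate sign starting negative (−, +, −), so H is negative definite: a local maximum.

local maximum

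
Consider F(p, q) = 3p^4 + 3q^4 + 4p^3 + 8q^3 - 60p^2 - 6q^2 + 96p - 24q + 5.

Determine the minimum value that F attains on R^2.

-846

F(p,q) separates as A(p) + B(q) + 5, so its minimum is min A + min B + 5.
A'(p) = 12(p - 2)(p - 1)(p + 4) vanishes at p ∈ {-4, 1, 2}; B'(q) = 12(q - 1)(q + 1)(q + 2) vanishes at q ∈ {-2, -1, 1}.
Local minima of A (where A''>0): A(-4)=-832, A(2)=32. Local minima of B: B(-2)=8, B(1)=-19.
So the global minimum of F is A(-4) + B(1) + 5 = -832 − 19 + 5 = -846, attained at (-4, 1).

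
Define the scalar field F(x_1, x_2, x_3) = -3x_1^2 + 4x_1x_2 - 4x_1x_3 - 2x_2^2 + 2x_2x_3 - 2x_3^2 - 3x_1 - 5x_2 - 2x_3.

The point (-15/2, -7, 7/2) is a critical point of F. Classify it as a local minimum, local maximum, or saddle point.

The Hessian is constant: H = [[-6, 4, -4], [4, -4, 2], [-4, 2, -4]].
Leading principal minors: Δ₁ = -6, Δ₂ = 8, Δ₃ = -8.
The minors alternate sign starting negative (−, +, −), so H is negative definite: a local maximum.

local maximum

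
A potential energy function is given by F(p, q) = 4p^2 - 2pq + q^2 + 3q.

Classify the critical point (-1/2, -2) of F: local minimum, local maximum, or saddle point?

local minimum

The Hessian of F is constant: H = [[8, -2], [-2, 2]].
det(H) = 8·2 − (-2)² = 12.
det(H) > 0 and tr(H) = 10 > 0, so H is positive definite and the point is a local minimum.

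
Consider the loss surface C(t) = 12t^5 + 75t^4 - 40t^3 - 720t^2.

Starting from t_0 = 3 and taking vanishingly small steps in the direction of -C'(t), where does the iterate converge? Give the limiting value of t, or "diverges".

C'(t) = 60t(t - 2)(t + 3)(t + 4), so C'(3) = 7560.
Gradient descent moves in the -C' direction, i.e. t is decreasing.
The nearest critical point in that direction is t = 2, where C'' = 3600 > 0 (a local minimum). The iterate converges there.

2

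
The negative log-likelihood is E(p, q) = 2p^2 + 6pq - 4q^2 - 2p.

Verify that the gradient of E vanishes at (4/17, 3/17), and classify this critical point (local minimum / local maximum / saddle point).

∇E = (4p + 6q - 2, 6p - 8q); substituting (4/17, 3/17) gives ∇E = (0, 0), so (4/17, 3/17) is indeed a critical point.
The Hessian of E is constant: H = [[4, 6], [6, -8]].
det(H) = 4·(-8) − 6² = -68.
Since det(H) < 0, H is indefinite and the critical point is a saddle point.

saddle point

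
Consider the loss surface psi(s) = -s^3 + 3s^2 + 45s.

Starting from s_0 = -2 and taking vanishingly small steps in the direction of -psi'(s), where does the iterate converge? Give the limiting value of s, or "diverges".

-3

psi'(s) = -3(s - 5)(s + 3), so psi'(-2) = 21.
Gradient descent moves in the -psi' direction, i.e. s is decreasing.
The nearest critical point in that direction is s = -3, where psi'' = 24 > 0 (a local minimum). The iterate converges there.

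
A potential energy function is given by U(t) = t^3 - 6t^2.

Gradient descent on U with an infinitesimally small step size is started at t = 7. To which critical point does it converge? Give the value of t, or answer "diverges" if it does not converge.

4

U'(t) = 3t(t - 4), so U'(7) = 63.
Gradient descent moves in the -U' direction, i.e. t is decreasing.
The nearest critical point in that direction is t = 4, where U'' = 12 > 0 (a local minimum). The iterate converges there.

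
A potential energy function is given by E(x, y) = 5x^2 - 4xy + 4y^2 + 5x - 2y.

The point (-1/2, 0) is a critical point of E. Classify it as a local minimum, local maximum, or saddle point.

The Hessian of E is constant: H = [[10, -4], [-4, 8]].
det(H) = 10·8 − (-4)² = 64.
det(H) > 0 and tr(H) = 18 > 0, so H is positive definite and the point is a local minimum.

local minimum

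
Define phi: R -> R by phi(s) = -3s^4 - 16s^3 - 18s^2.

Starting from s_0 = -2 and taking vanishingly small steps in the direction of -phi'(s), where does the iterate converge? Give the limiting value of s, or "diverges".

-1

phi'(s) = -12s(s + 1)(s + 3), so phi'(-2) = -24.
Gradient descent moves in the -phi' direction, i.e. s is increasing.
The nearest critical point in that direction is s = -1, where phi'' = 24 > 0 (a local minimum). The iterate converges there.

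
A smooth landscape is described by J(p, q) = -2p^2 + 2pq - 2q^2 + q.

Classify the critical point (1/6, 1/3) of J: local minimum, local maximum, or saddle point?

The Hessian of J is constant: H = [[-4, 2], [2, -4]].
det(H) = (-4)·(-4) − 2² = 12.
det(H) > 0 and tr(H) = -8 < 0, so H is negative definite and the point is a local maximum.

local maximum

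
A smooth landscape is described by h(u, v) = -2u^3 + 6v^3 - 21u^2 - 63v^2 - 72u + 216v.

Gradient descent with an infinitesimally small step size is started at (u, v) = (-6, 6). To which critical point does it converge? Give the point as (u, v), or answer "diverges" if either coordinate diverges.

(-4, 4)

h is separable, so gradient descent decouples: u follows -∂h/∂u, v follows -∂h/∂v.
∂h/∂u = -6(u + 3)(u + 4); at u=-6 this is -36, so u increases.
∂h/∂v = 18(v - 4)(v - 3); at v=6 this is 108, so v decreases.
u converges to its nearest critical value -4 (a local min of the u-part); v converges to 4. The iterate converges to (-4, 4).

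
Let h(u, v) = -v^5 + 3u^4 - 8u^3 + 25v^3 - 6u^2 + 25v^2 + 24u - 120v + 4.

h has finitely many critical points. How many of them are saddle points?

h separates as a function of u plus a function of v, so ∇h=0 decouples.
∂h/∂u = 12(u - 2)(u - 1)(u + 1) = 0 at u ∈ {-1, 1, 2}; ∂h/∂v = -5(v - 4)(v - 1)(v + 2)(v + 3) = 0 at v ∈ {-3, -2, 1, 4}.
The Hessian is diagonal: diag(h_uu, h_vv). Second derivatives: h_uu(-1)=72, h_uu(1)=-24, h_uu(2)=36; h_vv(-3)=140, h_vv(-2)=-90, h_vv(1)=180, h_vv(4)=-630.
Saddle points occur where the two diagonal entries have opposite signs: (-1, -2), (-1, 4), (1, -3), (1, 1), (2, -2), (2, 4). Count: 6.

6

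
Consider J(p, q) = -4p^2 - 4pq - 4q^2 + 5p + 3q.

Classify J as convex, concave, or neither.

J is quadratic, so its Hessian is the constant matrix H = [[-8, -4], [-4, -8]].
det(H) = 48, tr(H) = -16.
det(H) > 0 and tr(H) < 0, so H is negative definite everywhere: concave.

concave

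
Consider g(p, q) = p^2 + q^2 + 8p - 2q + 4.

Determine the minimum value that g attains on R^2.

g(p,q) separates as A(p) + B(q) + 4, so its minimum is min A + min B + 4.
A'(p) = 2p + 8 vanishes at p ∈ {-4}; B'(q) = 2q - 2 vanishes at q ∈ {1}.
Local minima of A (where A''>0): A(-4)=-16. Local minima of B: B(1)=-1.
So the global minimum of g is A(-4) + B(1) + 4 = -16 − 1 + 4 = -13, attained at (-4, 1).

-13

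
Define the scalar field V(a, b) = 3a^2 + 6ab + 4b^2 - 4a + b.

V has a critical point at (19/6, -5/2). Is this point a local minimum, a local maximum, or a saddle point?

local minimum

The Hessian of V is constant: H = [[6, 6], [6, 8]].
det(H) = 6·8 − 6² = 12.
det(H) > 0 and tr(H) = 14 > 0, so H is positive definite and the point is a local minimum.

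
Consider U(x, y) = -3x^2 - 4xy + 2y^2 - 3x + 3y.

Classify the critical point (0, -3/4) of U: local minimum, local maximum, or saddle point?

The Hessian of U is constant: H = [[-6, -4], [-4, 4]].
det(H) = (-6)·4 − (-4)² = -40.
Since det(H) < 0, H is indefinite and the critical point is a saddle point.

saddle point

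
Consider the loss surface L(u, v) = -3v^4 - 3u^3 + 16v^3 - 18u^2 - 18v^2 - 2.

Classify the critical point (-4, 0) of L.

The mixed partial ∂²L/∂u∂v is 0, so the Hessian at any point is diag(L_uu, L_vv) = diag(-18(u + 2), 12(-3v^2 + 8v - 3)).
At (-4, 0): H = diag(36, -36).
The eigenvalues have opposite signs, so H is indefinite: a saddle point.

saddle point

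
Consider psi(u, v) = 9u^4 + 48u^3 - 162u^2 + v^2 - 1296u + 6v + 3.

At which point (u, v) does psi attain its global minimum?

psi(u,v) separates as P(u) + Q(v) + 3, so its minimum is min P + min Q + 3.
P'(u) = 36(u - 3)(u + 3)(u + 4) vanishes at u ∈ {-4, -3, 3}; Q'(v) = 2v + 6 vanishes at v ∈ {-3}.
Local minima of P (where P''>0): P(-4)=1824, P(3)=-3321. Local minima of Q: Q(-3)=-9.
So the global minimum of psi is P(3) + Q(-3) + 3 = -3321 − 9 + 3 = -3327, attained at (3, -3).

(3, -3)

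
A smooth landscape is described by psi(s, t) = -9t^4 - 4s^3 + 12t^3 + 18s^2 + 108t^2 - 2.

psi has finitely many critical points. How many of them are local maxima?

psi separates as a function of s plus a function of t, so ∇psi=0 decouples.
∂psi/∂s = -12s(s - 3) = 0 at s ∈ {0, 3}; ∂psi/∂t = -36t(t - 3)(t + 2) = 0 at t ∈ {-2, 0, 3}.
The Hessian is diagonal: diag(psi_ss, psi_tt). Second derivatives: psi_ss(0)=36, psi_ss(3)=-36; psi_tt(-2)=-360, psi_tt(0)=216, psi_tt(3)=-540.
Local maxima occur where both diagonal entries negative: (3, -2), (3, 3). Count: 2.

2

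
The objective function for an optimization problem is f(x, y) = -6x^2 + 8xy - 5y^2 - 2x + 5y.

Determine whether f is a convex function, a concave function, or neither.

concave

f is quadratic, so its Hessian is the constant matrix H = [[-12, 8], [8, -10]].
det(H) = 56, tr(H) = -22.
det(H) > 0 and tr(H) < 0, so H is negative definite everywhere: concave.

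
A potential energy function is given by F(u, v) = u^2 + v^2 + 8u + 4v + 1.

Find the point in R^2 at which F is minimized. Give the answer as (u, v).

(-4, -2)

F(u,v) separates as P(u) + Q(v) + 1, so its minimum is min P + min Q + 1.
P'(u) = 2u + 8 vanishes at u ∈ {-4}; Q'(v) = 2v + 4 vanishes at v ∈ {-2}.
Local minima of P (where P''>0): P(-4)=-16. Local minima of Q: Q(-2)=-4.
So the global minimum of F is P(-4) + Q(-2) + 1 = -16 − 4 + 1 = -19, attained at (-4, -2).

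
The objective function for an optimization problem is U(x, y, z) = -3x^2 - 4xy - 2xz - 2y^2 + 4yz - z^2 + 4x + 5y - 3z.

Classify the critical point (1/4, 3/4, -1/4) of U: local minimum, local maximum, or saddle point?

saddle point

The Hessian is constant: H = [[-6, -4, -2], [-4, -4, 4], [-2, 4, -2]].
Leading principal minors: Δ₁ = -6, Δ₂ = 8, Δ₃ = 160.
The minors fit neither the all-positive nor the alternating-sign pattern, so H is indefinite: a saddle point.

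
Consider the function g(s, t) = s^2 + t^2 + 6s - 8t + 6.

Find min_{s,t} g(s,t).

-19

g(s,t) separates as P(s) + Q(t) + 6, so its minimum is min P + min Q + 6.
P'(s) = 2s + 6 vanishes at s ∈ {-3}; Q'(t) = 2(t - 4) vanishes at t ∈ {4}.
Local minima of P (where P''>0): P(-3)=-9. Local minima of Q: Q(4)=-16.
So the global minimum of g is P(-3) + Q(4) + 6 = -9 − 16 + 6 = -19, attained at (-3, 4).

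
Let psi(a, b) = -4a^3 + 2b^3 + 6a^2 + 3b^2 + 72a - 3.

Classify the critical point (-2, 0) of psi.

The mixed partial ∂²psi/∂a∂b is 0, so the Hessian at any point is diag(psi_aa, psi_bb) = diag(12(-2a + 1), 6(2b + 1)).
At (-2, 0): H = diag(60, 6).
Both eigenvalues are positive, so H is positive definite: a local minimum.

local minimum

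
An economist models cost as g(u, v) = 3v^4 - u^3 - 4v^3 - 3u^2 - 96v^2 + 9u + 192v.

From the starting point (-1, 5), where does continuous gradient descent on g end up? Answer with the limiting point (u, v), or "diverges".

(-3, 4)

g is separable, so gradient descent decouples: u follows -∂g/∂u, v follows -∂g/∂v.
∂g/∂u = -3(u - 1)(u + 3); at u=-1 this is 12, so u decreases.
∂g/∂v = 12(v - 4)(v - 1)(v + 4); at v=5 this is 432, so v decreases.
u converges to its nearest critical value -3 (a local min of the u-part); v converges to 4. The iterate converges to (-3, 4).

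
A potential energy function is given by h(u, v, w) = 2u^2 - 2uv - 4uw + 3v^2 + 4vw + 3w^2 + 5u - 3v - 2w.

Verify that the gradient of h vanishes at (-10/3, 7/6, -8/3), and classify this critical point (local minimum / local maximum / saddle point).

∇h = (4u - 2v - 4w + 5, -2u + 6v + 4w - 3, -4u + 4v + 6w - 2); substituting (-10/3, 7/6, -8/3) gives ∇h = (0, 0, 0), so (-10/3, 7/6, -8/3) is indeed a critical point.
The Hessian is constant: H = [[4, -2, -4], [-2, 6, 4], [-4, 4, 6]].
Leading principal minors: Δ₁ = 4, Δ₂ = 20, Δ₃ = 24.
All leading minors are positive, so H is positive definite: a local minimum.

local minimum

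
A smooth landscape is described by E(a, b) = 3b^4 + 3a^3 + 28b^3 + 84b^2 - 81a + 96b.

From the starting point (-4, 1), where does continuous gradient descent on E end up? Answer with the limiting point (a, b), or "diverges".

E is separable, so gradient descent decouples: a follows -∂E/∂a, b follows -∂E/∂b.
∂E/∂a = 9(a - 3)(a + 3); at a=-4 this is 63, so a decreases.
∂E/∂b = 12(b + 1)(b + 2)(b + 4); at b=1 this is 360, so b decreases.
The a-coordinate has no critical point in that direction and runs off to infinity.

diverges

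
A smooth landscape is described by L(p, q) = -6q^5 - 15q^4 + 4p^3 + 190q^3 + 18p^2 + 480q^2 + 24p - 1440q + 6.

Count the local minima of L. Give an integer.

2

L separates as a function of p plus a function of q, so ∇L=0 decouples.
∂L/∂p = 12(p + 1)(p + 2) = 0 at p ∈ {-2, -1}; ∂L/∂q = -30(q - 4)(q - 1)(q + 3)(q + 4) = 0 at q ∈ {-4, -3, 1, 4}.
The Hessian is diagonal: diag(L_pp, L_qq). Second derivatives: L_pp(-2)=-12, L_pp(-1)=12; L_qq(-4)=1200, L_qq(-3)=-840, L_qq(1)=1800, L_qq(4)=-5040.
Local minima occur where both diagonal entries positive: (-1, -4), (-1, 1). Count: 2.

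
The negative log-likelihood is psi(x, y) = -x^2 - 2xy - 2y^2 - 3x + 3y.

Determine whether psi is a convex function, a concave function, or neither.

psi is quadratic, so its Hessian is the constant matrix H = [[-2, -2], [-2, -4]].
det(H) = 4, tr(H) = -6.
det(H) > 0 and tr(H) < 0, so H is negative definite everywhere: concave.

concave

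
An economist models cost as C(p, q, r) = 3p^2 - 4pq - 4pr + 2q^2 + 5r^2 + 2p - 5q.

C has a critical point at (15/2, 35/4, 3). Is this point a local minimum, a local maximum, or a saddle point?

local minimum

The Hessian is constant: H = [[6, -4, -4], [-4, 4, 0], [-4, 0, 10]].
Leading principal minors: Δ₁ = 6, Δ₂ = 8, Δ₃ = 16.
All leading minors are positive, so H is positive definite: a local minimum.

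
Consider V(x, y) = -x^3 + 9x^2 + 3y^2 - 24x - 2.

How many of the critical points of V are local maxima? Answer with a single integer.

V separates as a function of x plus a function of y, so ∇V=0 decouples.
∂V/∂x = -3(x - 4)(x - 2) = 0 at x ∈ {2, 4}; ∂V/∂y = 6y = 0 at y ∈ {0}.
The Hessian is diagonal: diag(V_xx, V_yy). Second derivatives: V_xx(2)=6, V_xx(4)=-6; V_yy(0)=6.
Local maxima occur where both diagonal entries negative: none. Count: 0.

0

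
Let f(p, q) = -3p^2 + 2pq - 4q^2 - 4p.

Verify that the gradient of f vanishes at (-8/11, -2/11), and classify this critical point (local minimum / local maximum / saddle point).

local maximum

∇f = (-6p + 2q - 4, 2p - 8q); substituting (-8/11, -2/11) gives ∇f = (0, 0), so (-8/11, -2/11) is indeed a critical point.
The Hessian of f is constant: H = [[-6, 2], [2, -8]].
det(H) = (-6)·(-8) − 2² = 44.
det(H) > 0 and tr(H) = -14 < 0, so H is negative definite and the point is a local maximum.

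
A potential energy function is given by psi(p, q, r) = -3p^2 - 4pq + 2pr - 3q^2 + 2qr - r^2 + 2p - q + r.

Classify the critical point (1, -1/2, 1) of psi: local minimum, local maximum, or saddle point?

The Hessian is constant: H = [[-6, -4, 2], [-4, -6, 2], [2, 2, -2]].
Leading principal minors: Δ₁ = -6, Δ₂ = 20, Δ₃ = -24.
The minors alternate sign starting negative (−, +, −), so H is negative definite: a local maximum.

local maximum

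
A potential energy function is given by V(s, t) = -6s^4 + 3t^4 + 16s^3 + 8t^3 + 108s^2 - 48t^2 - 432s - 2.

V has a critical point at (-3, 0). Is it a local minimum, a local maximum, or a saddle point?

The mixed partial ∂²V/∂s∂t is 0, so the Hessian at any point is diag(V_ss, V_tt) = diag(24(-3s^2 + 4s + 9), 12(3t^2 + 4t - 8)).
At (-3, 0): H = diag(-720, -96).
Both eigenvalues are negative, so H is negative definite: a local maximum.

local maximum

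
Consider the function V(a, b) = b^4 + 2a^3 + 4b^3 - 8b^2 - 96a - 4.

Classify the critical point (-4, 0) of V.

The mixed partial ∂²V/∂a∂b is 0, so the Hessian at any point is diag(V_aa, V_bb) = diag(12a, 4(3b^2 + 6b - 4)).
At (-4, 0): H = diag(-48, -16).
Both eigenvalues are negative, so H is negative definite: a local maximum.

local maximum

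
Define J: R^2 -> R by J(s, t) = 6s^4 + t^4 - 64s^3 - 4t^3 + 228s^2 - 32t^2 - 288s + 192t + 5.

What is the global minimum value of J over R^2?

-881

J(s,t) separates as P(s) + Q(t) + 5, so its minimum is min P + min Q + 5.
P'(s) = 24(s - 4)(s - 3)(s - 1) vanishes at s ∈ {1, 3, 4}; Q'(t) = 4(t - 4)(t - 3)(t + 4) vanishes at t ∈ {-4, 3, 4}.
Local minima of P (where P''>0): P(1)=-118, P(4)=-64. Local minima of Q: Q(-4)=-768, Q(4)=256.
So the global minimum of J is P(1) + Q(-4) + 5 = -118 − 768 + 5 = -881, attained at (1, -4).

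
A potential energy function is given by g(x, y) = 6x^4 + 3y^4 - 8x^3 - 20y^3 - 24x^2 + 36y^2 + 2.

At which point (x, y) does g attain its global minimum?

(2, 0)

g(x,y) separates as P(x) + Q(y) + 2, so its minimum is min P + min Q + 2.
P'(x) = 24x(x - 2)(x + 1) vanishes at x ∈ {-1, 0, 2}; Q'(y) = 12y(y - 3)(y - 2) vanishes at y ∈ {0, 2, 3}.
Local minima of P (where P''>0): P(-1)=-10, P(2)=-64. Local minima of Q: Q(0)=0, Q(3)=27.
So the global minimum of g is P(2) + Q(0) + 2 = -64 + 0 + 2 = -62, attained at (2, 0).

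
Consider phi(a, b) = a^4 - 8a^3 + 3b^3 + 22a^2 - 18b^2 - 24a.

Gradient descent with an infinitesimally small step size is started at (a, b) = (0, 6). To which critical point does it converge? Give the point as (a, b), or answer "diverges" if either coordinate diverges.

(1, 4)

phi is separable, so gradient descent decouples: a follows -∂phi/∂a, b follows -∂phi/∂b.
∂phi/∂a = 4(a - 3)(a - 2)(a - 1); at a=0 this is -24, so a increases.
∂phi/∂b = 9b(b - 4); at b=6 this is 108, so b decreases.
a converges to its nearest critical value 1 (a local min of the a-part); b converges to 4. The iterate converges to (1, 4).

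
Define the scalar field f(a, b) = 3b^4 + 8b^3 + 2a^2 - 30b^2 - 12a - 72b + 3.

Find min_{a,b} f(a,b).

-167

f(a,b) separates as P(a) + Q(b) + 3, so its minimum is min P + min Q + 3.
P'(a) = 4a - 12 vanishes at a ∈ {3}; Q'(b) = 12(b - 2)(b + 1)(b + 3) vanishes at b ∈ {-3, -1, 2}.
Local minima of P (where P''>0): P(3)=-18. Local minima of Q: Q(-3)=-27, Q(2)=-152.
So the global minimum of f is P(3) + Q(2) + 3 = -18 − 152 + 3 = -167, attained at (3, 2).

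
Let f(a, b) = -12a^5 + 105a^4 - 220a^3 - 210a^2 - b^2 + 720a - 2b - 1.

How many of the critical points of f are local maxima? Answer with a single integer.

2

f separates as a function of a plus a function of b, so ∇f=0 decouples.
∂f/∂a = -60(a - 4)(a - 3)(a - 1)(a + 1) = 0 at a ∈ {-1, 1, 3, 4}; ∂f/∂b = -2(b + 1) = 0 at b ∈ {-1}.
The Hessian is diagonal: diag(f_aa, f_bb). Second derivatives: f_aa(-1)=2400, f_aa(1)=-720, f_aa(3)=480, f_aa(4)=-900; f_bb(-1)=-2.
Local maxima occur where both diagonal entries negative: (1, -1), (4, -1). Count: 2.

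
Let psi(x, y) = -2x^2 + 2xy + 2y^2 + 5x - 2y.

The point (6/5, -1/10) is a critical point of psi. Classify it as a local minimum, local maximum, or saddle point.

The Hessian of psi is constant: H = [[-4, 2], [2, 4]].
det(H) = (-4)·4 − 2² = -20.
Since det(H) < 0, H is indefinite and the critical point is a saddle point.

saddle point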